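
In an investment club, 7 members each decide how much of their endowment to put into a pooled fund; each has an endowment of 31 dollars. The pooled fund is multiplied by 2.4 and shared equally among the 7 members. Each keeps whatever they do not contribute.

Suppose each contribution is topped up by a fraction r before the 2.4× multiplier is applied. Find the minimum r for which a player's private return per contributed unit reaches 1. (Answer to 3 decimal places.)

1.917

With matching at rate r, one contributed unit becomes (1 + r) in the pooled fund and returns 2.4 × (1 + r) / 7 to the contributor.
Setting this equal to 1: 1 + r = 7/2.4 = 2.9167.
So the minimum matching rate is r = 2.9167 − 1 = 1.917.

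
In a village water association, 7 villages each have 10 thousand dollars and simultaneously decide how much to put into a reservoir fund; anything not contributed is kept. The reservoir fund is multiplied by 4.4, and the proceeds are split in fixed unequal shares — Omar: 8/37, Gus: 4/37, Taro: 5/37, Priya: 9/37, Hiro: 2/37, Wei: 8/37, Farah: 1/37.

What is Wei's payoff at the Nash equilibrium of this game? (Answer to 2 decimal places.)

19.51 thousand dollars

For player j, contributing a unit is worthwhile iff 4.4 × (j's share) ≥ 1, i.e. iff j's share is at least 0.2273.
Priya alone (share 9/37) is above the threshold, contributing 10; the remaining 6 contribute 0. Total contributed: 10.
Wei keeps 10 and receives 4.4 × 10 × 8/37 = 9.51 from the reservoir fund, for a payoff of 19.51.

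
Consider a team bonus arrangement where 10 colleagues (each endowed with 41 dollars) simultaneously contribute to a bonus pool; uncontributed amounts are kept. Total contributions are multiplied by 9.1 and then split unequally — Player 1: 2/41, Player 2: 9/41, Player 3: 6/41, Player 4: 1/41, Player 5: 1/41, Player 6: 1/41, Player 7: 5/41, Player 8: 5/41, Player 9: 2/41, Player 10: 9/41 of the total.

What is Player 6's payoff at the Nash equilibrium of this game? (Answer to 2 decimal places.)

86.50 dollars

A player with share s gets back 9.1·s per unit contributed, so full contribution is dominant for anyone with s > 1/9.1 = 0.1099 and zero contribution is dominant for anyone below.
The shares above 0.1099 belong to Player 2, Player 3, Player 7, Player 8 and Player 10, contributing 41 each; the remaining 5 contribute 0. Total contributed: 205.
Player 6 keeps 41 and receives 9.1 × 205 × 1/41 = 45.50 from the bonus pool, for a payoff of 86.50.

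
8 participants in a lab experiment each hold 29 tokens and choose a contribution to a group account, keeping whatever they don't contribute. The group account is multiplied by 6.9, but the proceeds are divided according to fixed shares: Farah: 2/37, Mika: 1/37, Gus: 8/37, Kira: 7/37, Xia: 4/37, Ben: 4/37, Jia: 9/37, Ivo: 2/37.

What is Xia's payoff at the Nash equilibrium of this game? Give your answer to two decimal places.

A player with share s gets back 6.9·s per unit contributed, so full contribution is dominant for anyone with s > 1/6.9 = 0.1449 and zero contribution is dominant for anyone below.
Gus, Kira and Jia clear that bar, contributing 29 each; the remaining 5 contribute 0. Total contributed: 87.
Xia keeps 29 and receives 6.9 × 87 × 4/37 = 64.90 from the group account, for a payoff of 93.90.

93.90 tokens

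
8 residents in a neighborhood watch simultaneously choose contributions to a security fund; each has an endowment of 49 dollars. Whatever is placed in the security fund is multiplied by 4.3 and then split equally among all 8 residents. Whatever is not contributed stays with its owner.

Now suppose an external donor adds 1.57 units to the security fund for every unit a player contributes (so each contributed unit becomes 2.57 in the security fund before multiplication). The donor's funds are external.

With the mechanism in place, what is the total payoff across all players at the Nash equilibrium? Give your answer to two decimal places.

4331.99 dollars

The effective private return per unit is now 4.3 × 2.57 / 8 = 1.3814 > 1, so every player's dominant strategy flips to full contribution.
At the Nash equilibrium everyone contributes 49. Group total payoff = 4.3 × 2.57 × 392 = 4331.99.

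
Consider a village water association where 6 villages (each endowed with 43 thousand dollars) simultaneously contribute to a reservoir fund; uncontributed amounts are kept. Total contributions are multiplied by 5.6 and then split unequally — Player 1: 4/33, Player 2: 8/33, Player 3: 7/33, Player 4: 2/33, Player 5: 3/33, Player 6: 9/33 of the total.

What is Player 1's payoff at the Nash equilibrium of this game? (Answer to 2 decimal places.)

For player j, contributing a unit is worthwhile iff 5.6 × (j's share) ≥ 1, i.e. iff j's share is at least 0.1786.
Player 2, Player 3 and Player 6 are above the threshold, contributing 43 each; the remaining 3 contribute 0. Total contributed: 129.
Player 1 keeps 43 and receives 5.6 × 129 × 4/33 = 87.56 from the reservoir fund, for a payoff of 130.56.

130.56 thousand dollars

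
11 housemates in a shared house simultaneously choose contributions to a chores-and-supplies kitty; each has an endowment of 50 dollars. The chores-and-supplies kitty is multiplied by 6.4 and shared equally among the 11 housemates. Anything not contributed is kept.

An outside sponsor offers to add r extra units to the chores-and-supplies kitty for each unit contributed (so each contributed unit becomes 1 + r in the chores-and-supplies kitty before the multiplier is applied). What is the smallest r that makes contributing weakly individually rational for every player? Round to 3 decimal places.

0.719

With matching at rate r, one contributed unit becomes (1 + r) in the chores-and-supplies kitty and returns 6.4 × (1 + r) / 11 to the contributor.
Setting this equal to 1: 1 + r = 11/6.4 = 1.7188.
So the minimum matching rate is r = 1.7188 − 1 = 0.719.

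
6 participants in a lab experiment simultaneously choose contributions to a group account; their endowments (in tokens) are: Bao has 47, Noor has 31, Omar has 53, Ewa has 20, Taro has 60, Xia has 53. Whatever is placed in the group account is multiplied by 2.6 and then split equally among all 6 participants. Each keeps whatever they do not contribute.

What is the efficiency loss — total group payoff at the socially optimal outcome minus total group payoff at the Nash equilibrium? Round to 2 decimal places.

The private return per contributed unit is 2.6/6 = 0.4333 < 1 for every player regardless of endowment, so the Nash equilibrium is zero contribution and the group total is Σ E_j = 47 + 31 + 53 + 20 + 60 + 53 = 264.
Each contributed unit returns 2.600 to the group, so the social optimum is full contribution by everyone: group total = 2.600 × 264 = 686.40.
Efficiency loss = (2.600 − 1) × 264 = 422.40.

422.40 tokens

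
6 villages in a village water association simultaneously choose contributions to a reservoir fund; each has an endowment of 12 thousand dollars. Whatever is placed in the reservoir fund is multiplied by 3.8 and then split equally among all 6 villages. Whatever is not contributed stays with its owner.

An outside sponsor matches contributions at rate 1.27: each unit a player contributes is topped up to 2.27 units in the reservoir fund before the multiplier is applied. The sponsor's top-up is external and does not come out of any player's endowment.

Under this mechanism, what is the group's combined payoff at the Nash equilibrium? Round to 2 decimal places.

621.07 thousand dollars

Under the mechanism each unit contributed yields 3.8 × 2.27 / 6 = 1.4377 back to its contributor per unit of net cost, which exceeds 1, making full contribution the dominant choice for everyone.
So the Nash equilibrium is full contribution by all 6; the group earns 3.8 × 2.27 × 72 = 621.07.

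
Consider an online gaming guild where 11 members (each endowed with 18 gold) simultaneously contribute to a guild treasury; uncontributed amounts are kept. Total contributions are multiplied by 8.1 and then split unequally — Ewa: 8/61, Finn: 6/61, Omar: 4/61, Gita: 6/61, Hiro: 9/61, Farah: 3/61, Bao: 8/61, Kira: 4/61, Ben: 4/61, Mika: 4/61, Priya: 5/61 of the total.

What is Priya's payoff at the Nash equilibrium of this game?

53.85 gold

Player j's private return per contributed unit is 8.1 × (j's share). Contributing is weakly dominant for j when that share is at least 1/8.1 = 0.1235, and contributing 0 is dominant otherwise.
Ewa, Hiro and Bao are above the threshold, contributing 18 each; the remaining 8 contribute 0. Total contributed: 54.
Priya keeps 18 and receives 8.1 × 54 × 5/61 = 35.85 from the guild treasury, for a payoff of 53.85.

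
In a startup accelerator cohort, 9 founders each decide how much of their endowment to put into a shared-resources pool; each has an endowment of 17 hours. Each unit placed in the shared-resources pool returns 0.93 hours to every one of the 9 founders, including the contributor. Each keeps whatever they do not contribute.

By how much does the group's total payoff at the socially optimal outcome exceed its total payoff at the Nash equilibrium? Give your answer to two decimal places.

1127.61 hours

The private return per contributed unit is 0.93 < 1, so contributing 0 is dominant for every player. At the Nash equilibrium everyone keeps their 17, and the group total is 9 × 17 = 153.
Each contributed unit returns 8.370 to the group as a whole (0.93 to each of 9 players), which exceeds 1, so the social optimum is full contribution: group total = 8.370 × 153 = 1280.61.
Efficiency loss = 1280.61 − 153 = 1127.61.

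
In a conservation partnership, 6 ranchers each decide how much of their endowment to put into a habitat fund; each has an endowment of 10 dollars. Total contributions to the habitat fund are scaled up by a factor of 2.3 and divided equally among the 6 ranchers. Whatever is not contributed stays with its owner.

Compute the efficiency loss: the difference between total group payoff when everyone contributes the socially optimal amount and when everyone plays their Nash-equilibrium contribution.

Each contributed unit returns 2.3/6 = 0.3833 to its contributor — below 1 — so contributing 0 is dominant for every player. At the Nash equilibrium everyone keeps their 10, and the group total is 6 × 10 = 60.
Each contributed unit returns 2.300 to the group as a whole (0.3833 to each of 6 players), which exceeds 1, so the social optimum is full contribution: group total = 2.300 × 60 = 138.00.
Efficiency loss = 138.00 − 60 = 78.00.

78.00 dollars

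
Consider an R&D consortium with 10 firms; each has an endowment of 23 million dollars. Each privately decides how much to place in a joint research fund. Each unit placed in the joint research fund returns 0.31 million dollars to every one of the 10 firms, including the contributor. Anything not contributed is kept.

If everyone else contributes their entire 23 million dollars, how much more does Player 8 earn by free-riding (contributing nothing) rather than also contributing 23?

Switching from a contribution of 23 to 0 lets Player 8 keep an extra 23 million dollars, but lowers the joint research fund by 23, which costs Player 8 their own share of that drop: 0.31 × 23 = 7.13.
Net gain = 23 − 7.13 = 15.87. The private return per contributed unit (0.31) is below 1, so free-riding is indeed the best response regardless of what the others do.

15.87 million dollars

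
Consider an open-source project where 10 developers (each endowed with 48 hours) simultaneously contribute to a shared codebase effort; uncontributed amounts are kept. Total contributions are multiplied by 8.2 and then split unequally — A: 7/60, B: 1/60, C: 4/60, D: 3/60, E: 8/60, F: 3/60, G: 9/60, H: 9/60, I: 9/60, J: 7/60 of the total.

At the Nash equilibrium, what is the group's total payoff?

1862.40 hours

Player j's private return per contributed unit is 8.2 × (j's share). Contributing is weakly dominant for j when that share is at least 1/8.2 = 0.1220, and contributing 0 is dominant otherwise.
The shares above 0.1220 belong to E, G, H and I, contributing 48 each; the remaining 6 contribute 0. Total contributed: 192.
The shared codebase effort pays out 8.2 × 192 = 1574.40 in total (split across the unequal shares, but the aggregate is all that matters for the group sum).
The 6 free-riders keep 48 each, adding 288. Group total = 288 + 1574.40 = 1862.40.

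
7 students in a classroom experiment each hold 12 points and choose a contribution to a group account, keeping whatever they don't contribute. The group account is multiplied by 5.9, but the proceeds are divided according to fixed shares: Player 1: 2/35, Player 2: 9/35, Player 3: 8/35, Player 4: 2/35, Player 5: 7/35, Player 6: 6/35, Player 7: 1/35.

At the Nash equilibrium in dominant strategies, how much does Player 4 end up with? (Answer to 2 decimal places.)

28.18 points

For player j, contributing a unit is worthwhile iff 5.9 × (j's share) ≥ 1, i.e. iff j's share is at least 0.1695.
Player 2, Player 3, Player 5 and Player 6 clear that bar, contributing 12 each; the remaining 3 contribute 0. Total contributed: 48.
Player 4 keeps 12 and receives 5.9 × 48 × 2/35 = 16.18 from the group account, for a payoff of 28.18.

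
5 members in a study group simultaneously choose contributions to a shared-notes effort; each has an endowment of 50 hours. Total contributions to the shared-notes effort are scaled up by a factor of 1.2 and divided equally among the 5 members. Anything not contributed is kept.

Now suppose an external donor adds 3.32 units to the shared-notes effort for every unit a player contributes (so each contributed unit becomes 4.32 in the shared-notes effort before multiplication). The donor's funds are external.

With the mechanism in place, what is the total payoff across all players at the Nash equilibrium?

1296.00 hours

With the mechanism, a contributed unit returns 1.2 × 4.32 / 5 = 1.0368 per unit of net cost to the contributor — now above 1 — so contributing fully is weakly dominant for every player.
At the Nash equilibrium everyone contributes 50. Group total payoff = 1.2 × 4.32 × 250 = 1296.00.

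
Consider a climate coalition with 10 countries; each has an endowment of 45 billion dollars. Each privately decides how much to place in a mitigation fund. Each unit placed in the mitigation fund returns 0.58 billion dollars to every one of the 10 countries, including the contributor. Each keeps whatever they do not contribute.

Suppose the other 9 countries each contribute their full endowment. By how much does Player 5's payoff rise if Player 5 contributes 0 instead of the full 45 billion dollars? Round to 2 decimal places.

Switching from a contribution of 45 to 0 lets Player 5 keep an extra 45 billion dollars, but lowers the mitigation fund by 45, which costs Player 5 their own share of that drop: 0.58 × 45 = 26.10.
Net gain = 45 − 26.10 = 18.90. The private return per contributed unit (0.58) is below 1, so free-riding is indeed the best response regardless of what the others do.

18.90 billion dollars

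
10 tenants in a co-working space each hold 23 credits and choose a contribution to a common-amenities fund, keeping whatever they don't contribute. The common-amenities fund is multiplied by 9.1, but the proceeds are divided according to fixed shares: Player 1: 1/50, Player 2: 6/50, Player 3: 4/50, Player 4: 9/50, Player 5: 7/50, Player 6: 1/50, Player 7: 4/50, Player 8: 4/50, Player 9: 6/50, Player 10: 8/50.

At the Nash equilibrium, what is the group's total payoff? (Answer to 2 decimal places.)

1161.50 credits

Each unit j contributes comes back to j as 9.1 × (j's share), so j prefers to contribute only if that share exceeds 1/9.1 = 0.1099; otherwise keeping the unit dominates.
The shares above 0.1099 belong to Player 2, Player 4, Player 5, Player 9 and Player 10, contributing 23 each; the remaining 5 contribute 0. Total contributed: 115.
The common-amenities fund pays out 9.1 × 115 = 1046.50 in total (split across the unequal shares, but the aggregate is all that matters for the group sum).
The 5 free-riders keep 23 each, adding 115. Group total = 115 + 1046.50 = 1161.50.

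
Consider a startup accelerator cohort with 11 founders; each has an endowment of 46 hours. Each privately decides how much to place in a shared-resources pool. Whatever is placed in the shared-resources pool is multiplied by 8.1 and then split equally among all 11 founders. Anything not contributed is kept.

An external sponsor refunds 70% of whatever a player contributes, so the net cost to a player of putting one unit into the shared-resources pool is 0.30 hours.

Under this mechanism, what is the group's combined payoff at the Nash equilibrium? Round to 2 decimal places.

With the mechanism, a contributed unit returns (8.1/11) / 0.30 = 2.4545 per unit of net cost to the contributor — now above 1 — so contributing fully is weakly dominant for every player.
At the Nash equilibrium everyone contributes 46. Group total payoff = 11 × (46 × 0.70 + 8.1 × 46) = 4452.80.

4452.80 hours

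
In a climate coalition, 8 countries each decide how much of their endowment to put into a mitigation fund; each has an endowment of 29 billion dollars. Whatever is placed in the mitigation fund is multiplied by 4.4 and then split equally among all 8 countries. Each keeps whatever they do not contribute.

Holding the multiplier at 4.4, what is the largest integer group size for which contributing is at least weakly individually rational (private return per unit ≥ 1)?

Private return per unit is 4.4/(group size), which is ≥ 1 whenever the group size is ≤ 4.4.
The largest such integer is 4.

4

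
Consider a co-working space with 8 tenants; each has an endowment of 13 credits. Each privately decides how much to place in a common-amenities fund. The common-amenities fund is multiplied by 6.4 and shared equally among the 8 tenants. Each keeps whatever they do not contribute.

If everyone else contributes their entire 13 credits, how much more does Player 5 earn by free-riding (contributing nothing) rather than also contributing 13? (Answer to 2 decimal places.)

2.60 credits

Switching from a contribution of 13 to 0 lets Player 5 keep an extra 13 credits, but lowers the common-amenities fund by 13, which costs Player 5 their own share of that drop: 6.4/8 × 13 = 10.40.
Net gain = 13 − 10.40 = 2.60. The private return per contributed unit (0.8000) is below 1, so free-riding is indeed the best response regardless of what the others do.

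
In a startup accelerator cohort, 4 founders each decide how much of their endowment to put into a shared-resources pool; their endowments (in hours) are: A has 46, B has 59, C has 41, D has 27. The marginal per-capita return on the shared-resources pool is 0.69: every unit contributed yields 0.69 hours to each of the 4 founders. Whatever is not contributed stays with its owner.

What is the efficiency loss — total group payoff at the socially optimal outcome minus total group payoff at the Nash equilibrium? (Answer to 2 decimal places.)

304.48 hours

The private return per contributed unit is 0.69 < 1 for everyone, so the Nash equilibrium is zero contribution and the group total is Σ E_j = 46 + 59 + 41 + 27 = 173.
Each contributed unit returns 2.760 to the group, so the social optimum is full contribution by everyone: group total = 2.760 × 173 = 477.48.
Efficiency loss = (2.760 − 1) × 173 = 304.48.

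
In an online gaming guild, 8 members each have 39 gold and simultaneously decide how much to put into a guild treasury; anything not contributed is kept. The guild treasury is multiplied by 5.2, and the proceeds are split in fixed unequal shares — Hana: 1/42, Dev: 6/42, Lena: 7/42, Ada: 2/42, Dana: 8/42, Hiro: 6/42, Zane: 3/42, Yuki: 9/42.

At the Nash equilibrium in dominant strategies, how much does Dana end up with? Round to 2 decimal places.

Player j's private return per contributed unit is 5.2 × (j's share). Contributing is weakly dominant for j when that share is at least 1/5.2 = 0.1923, and contributing 0 is dominant otherwise.
Only Yuki (9/42) clears that bar, contributing 39; the remaining 7 contribute 0. Total contributed: 39.
Dana keeps 39 and receives 5.2 × 39 × 8/42 = 38.63 from the guild treasury, for a payoff of 77.63.

77.63 gold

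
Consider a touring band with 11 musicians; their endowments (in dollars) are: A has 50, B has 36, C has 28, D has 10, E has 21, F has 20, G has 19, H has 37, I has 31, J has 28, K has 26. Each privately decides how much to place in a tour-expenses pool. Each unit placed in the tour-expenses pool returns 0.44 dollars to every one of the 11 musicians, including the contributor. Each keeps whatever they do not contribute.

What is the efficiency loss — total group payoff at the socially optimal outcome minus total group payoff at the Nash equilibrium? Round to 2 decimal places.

The private return per contributed unit is 0.44 < 1 for everyone, so the Nash equilibrium is zero contribution and the group total is Σ E_j = 50 + 36 + 28 + 10 + 21 + 20 + 19 + 37 + 31 + 28 + 26 = 306.
Each contributed unit returns 4.840 to the group, so the social optimum is full contribution by everyone: group total = 4.840 × 306 = 1481.04.
Efficiency loss = (4.840 − 1) × 306 = 1175.04.

1175.04 dollars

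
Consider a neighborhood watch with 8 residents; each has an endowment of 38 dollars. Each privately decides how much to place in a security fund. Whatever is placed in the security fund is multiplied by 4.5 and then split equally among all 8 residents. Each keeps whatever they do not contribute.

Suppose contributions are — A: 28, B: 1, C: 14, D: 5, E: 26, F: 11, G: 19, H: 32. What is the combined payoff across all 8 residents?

Total contributed: 28 + 1 + 14 + 5 + 26 + 11 + 19 + 32 = 136; total kept: 8 × 38 − 136 = 168.
The security fund pays out 4.5 × 136 = 612.00 in aggregate.
Group total = 168 + 612.00 = 780.00.

780.00 dollars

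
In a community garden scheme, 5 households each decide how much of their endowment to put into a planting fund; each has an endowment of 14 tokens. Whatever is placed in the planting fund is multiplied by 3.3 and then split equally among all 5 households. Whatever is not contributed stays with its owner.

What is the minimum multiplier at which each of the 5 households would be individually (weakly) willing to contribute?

5

A contributed unit returns (multiplier)/5 to its contributor.
This reaches 1 exactly when the multiplier is 5.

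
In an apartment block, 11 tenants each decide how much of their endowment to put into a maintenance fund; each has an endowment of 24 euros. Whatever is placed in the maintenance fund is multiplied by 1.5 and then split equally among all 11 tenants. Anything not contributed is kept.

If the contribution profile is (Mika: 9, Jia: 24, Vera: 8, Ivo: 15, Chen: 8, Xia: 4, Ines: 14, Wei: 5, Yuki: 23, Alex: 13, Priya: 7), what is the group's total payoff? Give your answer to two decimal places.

Total contributed: 9 + 24 + 8 + 15 + 8 + 4 + 14 + 5 + 23 + 13 + 7 = 130; total kept: 11 × 24 − 130 = 134.
The maintenance fund pays out 1.5 × 130 = 195.00 in aggregate.
Group total = 134 + 195.00 = 329.00.

329.00 euros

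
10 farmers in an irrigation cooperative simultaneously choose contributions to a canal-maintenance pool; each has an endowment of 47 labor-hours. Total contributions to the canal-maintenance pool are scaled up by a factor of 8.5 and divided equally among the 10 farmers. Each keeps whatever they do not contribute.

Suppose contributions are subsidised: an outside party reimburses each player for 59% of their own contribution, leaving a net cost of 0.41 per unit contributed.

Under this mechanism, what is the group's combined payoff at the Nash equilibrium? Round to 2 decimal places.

The effective private return per unit is now (8.5/10) / 0.41 = 2.0732 > 1, so every player's dominant strategy flips to full contribution.
At the Nash equilibrium everyone contributes 47. Group total payoff = 10 × (47 × 0.59 + 8.5 × 47) = 4272.30.

4272.30 labor-hours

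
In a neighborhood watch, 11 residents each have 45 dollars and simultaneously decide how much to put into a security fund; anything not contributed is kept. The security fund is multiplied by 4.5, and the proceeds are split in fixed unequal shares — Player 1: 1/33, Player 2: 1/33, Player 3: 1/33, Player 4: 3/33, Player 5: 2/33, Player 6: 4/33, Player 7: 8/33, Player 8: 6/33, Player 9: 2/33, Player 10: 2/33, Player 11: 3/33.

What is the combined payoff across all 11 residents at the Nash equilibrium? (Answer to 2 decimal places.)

652.50 dollars

For player j, contributing a unit is worthwhile iff 4.5 × (j's share) ≥ 1, i.e. iff j's share is at least 0.2222.
The only share above 0.2222 is Player 7's 8/33, contributing 45; the remaining 10 contribute 0. Total contributed: 45.
The security fund pays out 4.5 × 45 = 202.50 in total (split across the unequal shares, but the aggregate is all that matters for the group sum).
The 10 free-riders keep 45 each, adding 450. Group total = 450 + 202.50 = 652.50.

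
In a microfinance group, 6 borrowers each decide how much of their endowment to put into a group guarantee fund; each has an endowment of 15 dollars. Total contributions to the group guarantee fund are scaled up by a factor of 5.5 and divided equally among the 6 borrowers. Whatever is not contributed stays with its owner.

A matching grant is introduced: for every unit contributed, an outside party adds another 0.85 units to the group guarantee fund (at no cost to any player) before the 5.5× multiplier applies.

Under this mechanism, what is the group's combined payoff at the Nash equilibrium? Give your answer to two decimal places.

915.75 dollars

With the mechanism, a contributed unit returns 5.5 × 1.85 / 6 = 1.6958 per unit of net cost to the contributor — now above 1 — so contributing fully is weakly dominant for every player.
At the Nash equilibrium everyone contributes 15. Group total payoff = 5.5 × 1.85 × 90 = 915.75.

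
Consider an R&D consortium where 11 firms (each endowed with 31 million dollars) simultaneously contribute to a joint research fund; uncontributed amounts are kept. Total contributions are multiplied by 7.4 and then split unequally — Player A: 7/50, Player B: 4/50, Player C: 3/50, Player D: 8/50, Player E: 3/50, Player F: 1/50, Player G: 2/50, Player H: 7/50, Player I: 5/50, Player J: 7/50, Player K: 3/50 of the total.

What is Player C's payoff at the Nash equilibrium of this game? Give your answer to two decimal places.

86.06 million dollars

Player j's private return per contributed unit is 7.4 × (j's share). Contributing is weakly dominant for j when that share is at least 1/7.4 = 0.1351, and contributing 0 is dominant otherwise.
Player A, Player D, Player H and Player J clear that bar, contributing 31 each; the remaining 7 contribute 0. Total contributed: 124.
Player C keeps 31 and receives 7.4 × 124 × 3/50 = 55.06 from the joint research fund, for a payoff of 86.06.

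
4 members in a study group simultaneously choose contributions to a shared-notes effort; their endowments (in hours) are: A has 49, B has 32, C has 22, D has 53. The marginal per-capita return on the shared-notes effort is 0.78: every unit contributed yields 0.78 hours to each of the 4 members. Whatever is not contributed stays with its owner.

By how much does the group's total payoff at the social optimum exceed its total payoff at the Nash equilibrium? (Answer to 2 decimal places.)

The private return per contributed unit is 0.78 < 1 for everyone, so the Nash equilibrium is zero contribution and the group total is Σ E_j = 49 + 32 + 22 + 53 = 156.
Each contributed unit returns 3.120 to the group, so the social optimum is full contribution by everyone: group total = 3.120 × 156 = 486.72.
Efficiency loss = (3.120 − 1) × 156 = 330.72.

330.72 hours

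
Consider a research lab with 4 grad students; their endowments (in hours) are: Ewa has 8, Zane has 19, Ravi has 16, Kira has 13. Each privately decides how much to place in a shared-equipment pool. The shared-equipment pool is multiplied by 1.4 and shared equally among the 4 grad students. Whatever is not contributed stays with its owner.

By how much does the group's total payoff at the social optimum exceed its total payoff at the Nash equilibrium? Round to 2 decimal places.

22.40 hours

The private return per contributed unit is 1.4/4 = 0.3500 < 1 for every player regardless of endowment, so the Nash equilibrium is zero contribution and the group total is Σ E_j = 8 + 19 + 16 + 13 = 56.
Each contributed unit returns 1.400 to the group, so the social optimum is full contribution by everyone: group total = 1.400 × 56 = 78.40.
Efficiency loss = (1.400 − 1) × 56 = 22.40.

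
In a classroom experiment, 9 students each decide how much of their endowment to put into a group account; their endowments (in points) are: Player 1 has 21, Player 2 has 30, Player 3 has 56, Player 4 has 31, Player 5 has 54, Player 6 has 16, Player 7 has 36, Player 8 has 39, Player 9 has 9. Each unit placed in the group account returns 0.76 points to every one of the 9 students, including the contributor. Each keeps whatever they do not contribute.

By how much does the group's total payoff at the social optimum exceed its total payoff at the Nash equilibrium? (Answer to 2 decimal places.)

1705.28 points

The private return per contributed unit is 0.76 < 1 for everyone, so the Nash equilibrium is zero contribution and the group total is Σ E_j = 21 + 30 + 56 + 31 + 54 + 16 + 36 + 39 + 9 = 292.
Each contributed unit returns 6.840 to the group, so the social optimum is full contribution by everyone: group total = 6.840 × 292 = 1997.28.
Efficiency loss = (6.840 − 1) × 292 = 1705.28.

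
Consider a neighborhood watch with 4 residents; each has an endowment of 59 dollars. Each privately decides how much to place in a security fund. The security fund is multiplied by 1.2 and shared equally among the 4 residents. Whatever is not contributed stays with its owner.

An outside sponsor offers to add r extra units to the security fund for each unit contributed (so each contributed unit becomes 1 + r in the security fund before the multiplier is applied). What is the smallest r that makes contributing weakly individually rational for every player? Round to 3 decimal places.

2.333

With matching at rate r, one contributed unit becomes (1 + r) in the security fund and returns 1.2 × (1 + r) / 4 to the contributor.
Setting this equal to 1: 1 + r = 4/1.2 = 3.3333.
So the minimum matching rate is r = 3.3333 − 1 = 2.333.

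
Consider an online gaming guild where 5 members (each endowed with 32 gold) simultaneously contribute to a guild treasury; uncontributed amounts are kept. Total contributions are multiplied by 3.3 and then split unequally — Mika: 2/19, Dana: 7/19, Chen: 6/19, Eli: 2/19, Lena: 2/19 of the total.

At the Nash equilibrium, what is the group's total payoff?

For player j, contributing a unit is worthwhile iff 3.3 × (j's share) ≥ 1, i.e. iff j's share is at least 0.3030.
Dana and Chen clear that bar, contributing 32 each; the remaining 3 contribute 0. Total contributed: 64.
The guild treasury pays out 3.3 × 64 = 211.20 in total (split across the unequal shares, but the aggregate is all that matters for the group sum).
The 3 free-riders keep 32 each, adding 96. Group total = 96 + 211.20 = 307.20.

307.20 gold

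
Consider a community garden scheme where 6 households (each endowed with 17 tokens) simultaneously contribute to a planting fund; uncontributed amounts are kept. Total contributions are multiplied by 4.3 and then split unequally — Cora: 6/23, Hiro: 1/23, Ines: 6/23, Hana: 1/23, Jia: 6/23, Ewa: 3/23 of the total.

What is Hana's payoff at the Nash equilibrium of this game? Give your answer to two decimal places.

Player j's private return per contributed unit is 4.3 × (j's share). Contributing is weakly dominant for j when that share is at least 1/4.3 = 0.2326, and contributing 0 is dominant otherwise.
Cora, Ines and Jia clear that bar, contributing 17 each; the remaining 3 contribute 0. Total contributed: 51.
Hana keeps 17 and receives 4.3 × 51 × 1/23 = 9.53 from the planting fund, for a payoff of 26.53.

26.53 tokens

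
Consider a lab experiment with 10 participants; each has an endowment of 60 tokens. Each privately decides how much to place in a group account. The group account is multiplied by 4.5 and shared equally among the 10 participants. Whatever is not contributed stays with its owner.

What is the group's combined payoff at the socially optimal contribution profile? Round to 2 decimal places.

Each contributed unit returns 4.500 to the group as a whole (0.4500 to each of 10 players), which exceeds 1, so the social optimum is full contribution: group total = 4.500 × 600 = 2700.00.

2700.00 tokens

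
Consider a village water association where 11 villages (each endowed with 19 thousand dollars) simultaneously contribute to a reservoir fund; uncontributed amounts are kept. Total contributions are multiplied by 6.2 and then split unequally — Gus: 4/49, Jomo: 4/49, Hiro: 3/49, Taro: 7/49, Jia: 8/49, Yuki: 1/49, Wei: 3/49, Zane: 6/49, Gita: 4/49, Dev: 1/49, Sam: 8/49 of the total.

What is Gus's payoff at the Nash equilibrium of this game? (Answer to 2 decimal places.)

38.23 thousand dollars

Each unit j contributes comes back to j as 6.2 × (j's share), so j prefers to contribute only if that share exceeds 1/6.2 = 0.1613; otherwise keeping the unit dominates.
Jia and Sam are above the threshold, contributing 19 each; the remaining 9 contribute 0. Total contributed: 38.
Gus keeps 19 and receives 6.2 × 38 × 4/49 = 19.23 from the reservoir fund, for a payoff of 38.23.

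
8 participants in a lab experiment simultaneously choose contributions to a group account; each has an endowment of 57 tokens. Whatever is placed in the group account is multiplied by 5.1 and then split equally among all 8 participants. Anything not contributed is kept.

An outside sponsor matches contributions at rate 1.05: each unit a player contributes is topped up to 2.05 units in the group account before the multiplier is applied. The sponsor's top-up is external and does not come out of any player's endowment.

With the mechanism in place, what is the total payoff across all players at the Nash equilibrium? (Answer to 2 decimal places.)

4767.48 tokens

The effective private return per unit is now 5.1 × 2.05 / 8 = 1.3069 > 1, so every player's dominant strategy flips to full contribution.
So the Nash equilibrium is full contribution by all 8; the group earns 5.1 × 2.05 × 456 = 4767.48.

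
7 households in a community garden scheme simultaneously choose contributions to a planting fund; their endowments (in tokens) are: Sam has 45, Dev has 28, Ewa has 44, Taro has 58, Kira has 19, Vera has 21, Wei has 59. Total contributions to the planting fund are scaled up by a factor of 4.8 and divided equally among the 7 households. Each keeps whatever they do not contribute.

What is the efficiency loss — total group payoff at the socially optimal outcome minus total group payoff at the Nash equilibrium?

The private return per contributed unit is 4.8/7 = 0.6857 < 1 for every player regardless of endowment, so the Nash equilibrium is zero contribution and the group total is Σ E_j = 45 + 28 + 44 + 58 + 19 + 21 + 59 = 274.
Each contributed unit returns 4.800 to the group, so the social optimum is full contribution by everyone: group total = 4.800 × 274 = 1315.20.
Efficiency loss = (4.800 − 1) × 274 = 1041.20.

1041.20 tokens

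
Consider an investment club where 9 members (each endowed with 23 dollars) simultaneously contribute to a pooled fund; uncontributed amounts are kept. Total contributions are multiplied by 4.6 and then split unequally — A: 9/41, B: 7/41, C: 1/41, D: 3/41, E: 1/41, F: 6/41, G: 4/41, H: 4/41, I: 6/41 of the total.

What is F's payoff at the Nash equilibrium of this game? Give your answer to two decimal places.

A player with share s gets back 4.6·s per unit contributed, so full contribution is dominant for anyone with s > 1/4.6 = 0.2174 and zero contribution is dominant for anyone below.
A alone (share 9/41) is above the threshold, contributing 23; the remaining 8 contribute 0. Total contributed: 23.
F keeps 23 and receives 4.6 × 23 × 6/41 = 15.48 from the pooled fund, for a payoff of 38.48.

38.48 dollars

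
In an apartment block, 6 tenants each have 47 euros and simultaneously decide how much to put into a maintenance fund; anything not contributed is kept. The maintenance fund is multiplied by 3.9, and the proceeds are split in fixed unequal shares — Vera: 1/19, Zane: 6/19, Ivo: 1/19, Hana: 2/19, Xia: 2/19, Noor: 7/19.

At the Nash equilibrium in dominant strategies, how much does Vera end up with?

66.29 euros

For player j, contributing a unit is worthwhile iff 3.9 × (j's share) ≥ 1, i.e. iff j's share is at least 0.2564.
Zane and Noor clear that bar, contributing 47 each; the remaining 4 contribute 0. Total contributed: 94.
Vera keeps 47 and receives 3.9 × 94 × 1/19 = 19.29 from the maintenance fund, for a payoff of 66.29.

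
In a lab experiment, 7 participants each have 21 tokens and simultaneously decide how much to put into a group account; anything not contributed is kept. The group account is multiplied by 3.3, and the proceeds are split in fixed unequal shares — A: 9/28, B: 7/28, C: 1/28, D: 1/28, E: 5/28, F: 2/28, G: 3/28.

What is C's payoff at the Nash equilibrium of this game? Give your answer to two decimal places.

Player j's private return per contributed unit is 3.3 × (j's share). Contributing is weakly dominant for j when that share is at least 1/3.3 = 0.3030, and contributing 0 is dominant otherwise.
The only share above 0.3030 is A's 9/28, contributing 21; the remaining 6 contribute 0. Total contributed: 21.
C keeps 21 and receives 3.3 × 21 × 1/28 = 2.48 from the group account, for a payoff of 23.48.

23.48 tokens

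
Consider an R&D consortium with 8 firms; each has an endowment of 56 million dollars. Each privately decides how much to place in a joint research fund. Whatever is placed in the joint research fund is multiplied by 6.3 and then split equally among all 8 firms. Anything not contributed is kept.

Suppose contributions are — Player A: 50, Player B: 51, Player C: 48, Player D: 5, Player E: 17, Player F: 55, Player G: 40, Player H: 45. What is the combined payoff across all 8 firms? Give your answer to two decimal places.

Total contributed: 50 + 51 + 48 + 5 + 17 + 55 + 40 + 45 = 311; total kept: 8 × 56 − 311 = 137.
The joint research fund pays out 6.3 × 311 = 1959.30 in aggregate.
Group total = 137 + 1959.30 = 2096.30.

2096.30 million dollars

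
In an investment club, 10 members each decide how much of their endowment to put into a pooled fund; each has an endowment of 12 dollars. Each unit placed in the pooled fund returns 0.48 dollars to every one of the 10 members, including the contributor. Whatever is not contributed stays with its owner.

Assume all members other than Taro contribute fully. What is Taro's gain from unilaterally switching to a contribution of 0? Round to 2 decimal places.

Switching from a contribution of 12 to 0 lets Taro keep an extra 12 dollars, but lowers the pooled fund by 12, which costs Taro their own share of that drop: 0.48 × 12 = 5.76.
Net gain = 12 − 5.76 = 6.24. The private return per contributed unit (0.48) is below 1, so free-riding is indeed the best response regardless of what the others do.

6.24 dollars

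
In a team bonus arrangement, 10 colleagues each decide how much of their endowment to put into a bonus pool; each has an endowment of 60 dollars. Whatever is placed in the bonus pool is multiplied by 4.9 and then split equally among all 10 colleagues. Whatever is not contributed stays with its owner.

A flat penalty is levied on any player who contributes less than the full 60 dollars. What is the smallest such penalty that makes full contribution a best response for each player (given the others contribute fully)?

30.60 dollars

Given the others contribute fully, the best deviation is to contribute 0 (any partial contribution still incurs the fine and gives up units whose private return 0.4900 is below 1).
Deviating from 60 to 0 saves 60 dollars but forfeits the deviator's share of the drop in the bonus pool: 4.9/10 × 60 = 29.40.
So the deviation gain is 60 − 29.40 = 30.60, and the fine must be at least 30.60 dollars to wipe it out.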